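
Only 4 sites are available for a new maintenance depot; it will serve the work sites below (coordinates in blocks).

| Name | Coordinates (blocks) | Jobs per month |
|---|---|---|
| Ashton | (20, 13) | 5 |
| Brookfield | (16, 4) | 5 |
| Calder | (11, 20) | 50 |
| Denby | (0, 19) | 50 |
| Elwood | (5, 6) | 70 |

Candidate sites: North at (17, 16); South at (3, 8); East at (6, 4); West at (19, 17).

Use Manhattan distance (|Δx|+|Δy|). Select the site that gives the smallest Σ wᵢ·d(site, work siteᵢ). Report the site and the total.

South, total 2175 blocks

Total weighted distance at each candidate:
  North (17, 16): total = 3135
  South (3, 8): total = 2175
  East (6, 4): total = 2475
  West (19, 17): total = 3455
Minimum is at South with total 2175 blocks.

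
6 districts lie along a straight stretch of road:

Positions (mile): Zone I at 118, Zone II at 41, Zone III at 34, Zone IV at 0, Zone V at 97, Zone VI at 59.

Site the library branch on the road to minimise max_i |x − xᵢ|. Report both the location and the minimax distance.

The 1-center on a line is the midpoint of the two extreme points: leftmost at 0, rightmost at 118.
Optimal location = (0 + 118)/2 = 59; maximum distance = (118 − 0)/2 = 59.

location 59, max distance 59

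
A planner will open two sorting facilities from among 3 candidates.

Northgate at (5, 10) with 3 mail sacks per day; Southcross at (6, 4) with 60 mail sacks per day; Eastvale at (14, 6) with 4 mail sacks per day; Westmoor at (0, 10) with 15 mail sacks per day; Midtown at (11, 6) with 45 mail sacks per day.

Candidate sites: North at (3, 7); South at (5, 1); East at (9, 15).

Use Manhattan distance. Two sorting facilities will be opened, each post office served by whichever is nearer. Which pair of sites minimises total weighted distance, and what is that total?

Evaluate every pair (each demand assigned to the nearer of the two):
  {North, South}: total = 798
  {North, East}: total = 918
  {South, East}: total = 1028
Best pair: {North, South} with total 798.

{North, South}, total 798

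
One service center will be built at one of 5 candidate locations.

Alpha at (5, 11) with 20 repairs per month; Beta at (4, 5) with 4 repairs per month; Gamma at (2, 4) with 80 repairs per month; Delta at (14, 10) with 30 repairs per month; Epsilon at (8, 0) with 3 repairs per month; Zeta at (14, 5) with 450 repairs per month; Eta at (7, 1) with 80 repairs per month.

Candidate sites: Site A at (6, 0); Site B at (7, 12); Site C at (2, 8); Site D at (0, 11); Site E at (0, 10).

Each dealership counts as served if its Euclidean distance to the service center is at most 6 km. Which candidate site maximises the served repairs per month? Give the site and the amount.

Coverage radius r = 6 km; a point is covered iff (Δx)²+(Δy)² ≤ 6² = 36.
  Site A (6, 0): covers {Beta, Gamma, Epsilon, Eta} → 167
  Site B (7, 12): covers {Alpha} → 20
  Site C (2, 8): covers {Alpha, Beta, Gamma} → 104
  Site D (0, 11): covers {Alpha} → 20
  Site E (0, 10): covers {Alpha} → 20
Maximum coverage at Site A: 167 repairs per month.

Site A, covering 167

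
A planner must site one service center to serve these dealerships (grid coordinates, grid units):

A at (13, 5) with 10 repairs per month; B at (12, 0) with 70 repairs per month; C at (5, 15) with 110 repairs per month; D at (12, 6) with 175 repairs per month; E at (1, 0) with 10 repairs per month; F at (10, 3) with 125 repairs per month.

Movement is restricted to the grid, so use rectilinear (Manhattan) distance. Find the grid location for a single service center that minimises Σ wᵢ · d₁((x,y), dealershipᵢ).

Manhattan distance separates: Σwᵢ(|x−xᵢ|+|y−yᵢ|) = Σwᵢ|x−xᵢ| + Σwᵢ|y−yᵢ|, so x and y are optimised independently as 1-D weighted medians.
Total weight W = 500; half = 250.
x-coordinate, sorted with cumulative weight:
  x=1 (E, w=10) cum 10
  x=5 (C, w=110) cum 120
  x=10 (F, w=125) cum 245
  x=12 (B, w=70) cum 315  ← median
  x=12 (D, w=175) cum 490
  x=13 (A, w=10) cum 500
⇒ x* = 12
y-coordinate, sorted with cumulative weight:
  y=0 (B, w=70) cum 70
  y=0 (E, w=10) cum 80
  y=3 (F, w=125) cum 205
  y=5 (A, w=10) cum 215
  y=6 (D, w=175) cum 390  ← median
  y=15 (C, w=110) cum 500
⇒ y* = 6

(12, 6)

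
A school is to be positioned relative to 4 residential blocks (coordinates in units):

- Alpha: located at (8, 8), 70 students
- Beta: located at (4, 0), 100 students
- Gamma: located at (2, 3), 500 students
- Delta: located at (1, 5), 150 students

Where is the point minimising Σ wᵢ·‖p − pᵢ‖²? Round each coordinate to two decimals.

(2.57, 3.43)

The minimiser of Σwᵢ‖p−pᵢ‖² is the weighted centroid p* = (Σwᵢpᵢ)/(Σwᵢ).
Σwᵢ = 820.
Σwᵢxᵢ = 70·8 + 100·4 + 500·2 + 150·1 = 2110.
Σwᵢyᵢ = 70·8 + 100·0 + 500·3 + 150·5 = 2810.
x* = 2110/820 = 2.57, y* = 2810/820 = 3.43.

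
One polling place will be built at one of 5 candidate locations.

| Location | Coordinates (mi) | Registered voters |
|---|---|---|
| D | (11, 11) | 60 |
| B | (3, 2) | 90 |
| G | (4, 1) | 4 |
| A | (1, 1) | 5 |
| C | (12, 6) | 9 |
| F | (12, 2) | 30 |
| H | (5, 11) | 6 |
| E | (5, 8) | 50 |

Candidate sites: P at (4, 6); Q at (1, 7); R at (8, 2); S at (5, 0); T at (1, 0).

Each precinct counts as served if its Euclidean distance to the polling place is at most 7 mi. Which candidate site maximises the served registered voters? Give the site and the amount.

R, covering 183

Coverage radius r = 7 mi; a point is covered iff (Δx)²+(Δy)² ≤ 7² = 49.
  P (4, 6): covers {B, G, A, H, E} → 155
  Q (1, 7): covers {B, G, A, H, E} → 155
  R (8, 2): covers {B, G, C, F, E} → 183
  S (5, 0): covers {B, G, A} → 99
  T (1, 0): covers {B, G, A} → 99
Maximum coverage at R: 183 registered voters.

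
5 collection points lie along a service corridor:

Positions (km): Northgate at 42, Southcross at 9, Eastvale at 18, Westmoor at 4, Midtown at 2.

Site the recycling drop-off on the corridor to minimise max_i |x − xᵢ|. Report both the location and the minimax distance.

The 1-center on a line is the midpoint of the two extreme points: leftmost at 2, rightmost at 42.
Optimal location = (2 + 42)/2 = 22; maximum distance = (42 − 2)/2 = 20.

location 22, max distance 20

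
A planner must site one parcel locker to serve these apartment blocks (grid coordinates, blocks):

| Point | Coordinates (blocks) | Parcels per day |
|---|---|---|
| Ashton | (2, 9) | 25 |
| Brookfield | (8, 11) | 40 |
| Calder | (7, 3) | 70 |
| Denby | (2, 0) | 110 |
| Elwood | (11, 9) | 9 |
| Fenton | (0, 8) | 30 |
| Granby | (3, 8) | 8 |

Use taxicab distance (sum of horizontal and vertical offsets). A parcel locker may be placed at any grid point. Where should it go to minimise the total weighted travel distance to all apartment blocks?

Manhattan distance separates: Σwᵢ(|x−xᵢ|+|y−yᵢ|) = Σwᵢ|x−xᵢ| + Σwᵢ|y−yᵢ|, so x and y are optimised independently as 1-D weighted medians.
Total weight W = 292; half = 146.
x-coordinate, sorted with cumulative weight:
  x=0 (Fenton, w=30) cum 30
  x=2 (Ashton, w=25) cum 55
  x=2 (Denby, w=110) cum 165  ← median
  x=3 (Granby, w=8) cum 173
  x=7 (Calder, w=70) cum 243
  x=8 (Brookfield, w=40) cum 283
  x=11 (Elwood, w=9) cum 292
⇒ x* = 2
y-coordinate, sorted with cumulative weight:
  y=0 (Denby, w=110) cum 110
  y=3 (Calder, w=70) cum 180  ← median
  y=8 (Fenton, w=30) cum 210
  y=8 (Granby, w=8) cum 218
  y=9 (Ashton, w=25) cum 243
  y=9 (Elwood, w=9) cum 252
  y=11 (Brookfield, w=40) cum 292
⇒ y* = 3

(2, 3)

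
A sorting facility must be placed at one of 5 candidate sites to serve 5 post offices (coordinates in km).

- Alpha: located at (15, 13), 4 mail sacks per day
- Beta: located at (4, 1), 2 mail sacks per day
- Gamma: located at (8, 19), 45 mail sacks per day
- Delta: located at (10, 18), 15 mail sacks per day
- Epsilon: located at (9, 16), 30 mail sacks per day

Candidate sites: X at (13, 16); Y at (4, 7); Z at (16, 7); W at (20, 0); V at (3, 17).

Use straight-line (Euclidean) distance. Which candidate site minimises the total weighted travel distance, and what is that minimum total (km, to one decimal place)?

Total weighted distance at each candidate:
  X (13, 16): total = 485.9
  Y (4, 7): total = 1128.1
  Z (16, 7): total = 1230.2
  W (20, 0): total = 1990.4
  V (3, 17): total = 613.5
Minimum is at X with total 485.9 km.

X, total 485.9 km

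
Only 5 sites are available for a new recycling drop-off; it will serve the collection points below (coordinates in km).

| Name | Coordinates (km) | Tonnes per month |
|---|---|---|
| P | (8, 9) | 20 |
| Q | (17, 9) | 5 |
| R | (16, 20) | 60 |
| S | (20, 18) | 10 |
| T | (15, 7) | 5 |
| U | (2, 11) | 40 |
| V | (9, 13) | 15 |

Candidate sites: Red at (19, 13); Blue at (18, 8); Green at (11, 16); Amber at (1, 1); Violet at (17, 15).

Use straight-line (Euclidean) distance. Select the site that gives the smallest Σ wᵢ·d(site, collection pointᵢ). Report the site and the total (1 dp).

Green, total 1189.9 km

Total weighted distance at each candidate:
  Red (19, 13): total = 1635.1
  Blue (18, 8): total = 1861.4
  Green (11, 16): total = 1189.9
  Amber (1, 1): total = 2703.9
  Violet (17, 15): total = 1380.6
Minimum is at Green with total 1189.9 km.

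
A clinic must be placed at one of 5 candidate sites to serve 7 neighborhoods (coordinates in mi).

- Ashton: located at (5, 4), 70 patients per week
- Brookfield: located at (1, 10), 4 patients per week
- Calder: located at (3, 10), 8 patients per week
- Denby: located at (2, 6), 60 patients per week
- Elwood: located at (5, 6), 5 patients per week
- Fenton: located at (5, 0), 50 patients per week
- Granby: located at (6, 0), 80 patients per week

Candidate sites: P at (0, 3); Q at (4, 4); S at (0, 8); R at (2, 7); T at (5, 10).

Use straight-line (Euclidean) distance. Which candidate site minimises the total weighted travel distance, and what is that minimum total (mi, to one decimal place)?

Q, total 890.3 mi

Total weighted distance at each candidate:
  P (0, 3): total = 1519.8
  Q (4, 4): total = 890.3
  S (0, 8): total = 1954.3
  R (2, 7): total = 1436.5
  T (5, 10): total = 2076.0
Minimum is at Q with total 890.3 mi.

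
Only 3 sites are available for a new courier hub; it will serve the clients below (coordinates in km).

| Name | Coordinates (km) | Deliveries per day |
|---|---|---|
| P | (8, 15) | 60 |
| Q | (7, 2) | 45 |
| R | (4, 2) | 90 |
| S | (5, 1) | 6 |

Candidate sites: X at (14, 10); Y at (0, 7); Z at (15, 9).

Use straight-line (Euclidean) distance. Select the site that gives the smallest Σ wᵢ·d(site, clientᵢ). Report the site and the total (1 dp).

Total weighted distance at each candidate:
  X (14, 10): total = 2175.9
  Y (0, 7): total = 1689.1
  Z (15, 9): total = 2281.8
Minimum is at Y with total 1689.1 km.

Y, total 1689.1 km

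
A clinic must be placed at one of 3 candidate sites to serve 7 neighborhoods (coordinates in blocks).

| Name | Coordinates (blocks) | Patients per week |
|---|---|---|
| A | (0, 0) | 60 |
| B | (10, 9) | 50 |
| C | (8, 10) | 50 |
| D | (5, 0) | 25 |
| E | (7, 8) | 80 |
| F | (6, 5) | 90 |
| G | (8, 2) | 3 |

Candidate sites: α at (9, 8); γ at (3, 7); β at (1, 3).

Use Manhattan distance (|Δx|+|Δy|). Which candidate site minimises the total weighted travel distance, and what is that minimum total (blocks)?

Total weighted distance at each candidate:
  α (9, 8): total = 2291
  γ (3, 7): total = 2555
  β (1, 3): total = 3399
Minimum is at α with total 2291 blocks.

α, total 2291 blocks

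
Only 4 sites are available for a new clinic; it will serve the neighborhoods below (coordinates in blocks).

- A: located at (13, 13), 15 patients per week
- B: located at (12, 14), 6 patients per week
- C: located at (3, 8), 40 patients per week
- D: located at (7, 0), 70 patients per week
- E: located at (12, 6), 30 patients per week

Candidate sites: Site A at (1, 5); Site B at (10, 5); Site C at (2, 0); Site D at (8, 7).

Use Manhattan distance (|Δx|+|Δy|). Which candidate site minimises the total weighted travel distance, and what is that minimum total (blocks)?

Total weighted distance at each candidate:
  Site A (1, 5): total = 1750
  Site B (10, 5): total = 1281
  Site C (2, 0): total = 1694
  Site D (8, 7): total = 1181
Minimum is at Site D with total 1181 blocks.

Site D, total 1181 blocks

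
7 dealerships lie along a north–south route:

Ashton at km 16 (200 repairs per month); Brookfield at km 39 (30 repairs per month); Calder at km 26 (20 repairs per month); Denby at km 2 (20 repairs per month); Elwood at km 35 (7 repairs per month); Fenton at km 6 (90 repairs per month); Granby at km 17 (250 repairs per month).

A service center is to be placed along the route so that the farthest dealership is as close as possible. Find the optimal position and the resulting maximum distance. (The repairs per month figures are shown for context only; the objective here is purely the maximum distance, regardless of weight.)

The 1-center on a line is the midpoint of the two extreme points: leftmost at 2, rightmost at 39.
Optimal location = (2 + 39)/2 = 20.5; maximum distance = (39 − 2)/2 = 18.5.

location 20.5, max distance 18.5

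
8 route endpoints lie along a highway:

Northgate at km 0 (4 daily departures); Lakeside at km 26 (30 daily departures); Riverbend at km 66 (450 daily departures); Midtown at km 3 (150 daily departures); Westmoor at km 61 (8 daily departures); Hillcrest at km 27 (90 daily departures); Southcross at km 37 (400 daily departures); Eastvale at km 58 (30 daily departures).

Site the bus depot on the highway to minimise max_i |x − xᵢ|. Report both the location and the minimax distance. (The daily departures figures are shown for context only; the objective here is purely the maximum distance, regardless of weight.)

The 1-center on a line is the midpoint of the two extreme points: leftmost at 0, rightmost at 66.
Optimal location = (0 + 66)/2 = 33; maximum distance = (66 − 0)/2 = 33.

location 33, max distance 33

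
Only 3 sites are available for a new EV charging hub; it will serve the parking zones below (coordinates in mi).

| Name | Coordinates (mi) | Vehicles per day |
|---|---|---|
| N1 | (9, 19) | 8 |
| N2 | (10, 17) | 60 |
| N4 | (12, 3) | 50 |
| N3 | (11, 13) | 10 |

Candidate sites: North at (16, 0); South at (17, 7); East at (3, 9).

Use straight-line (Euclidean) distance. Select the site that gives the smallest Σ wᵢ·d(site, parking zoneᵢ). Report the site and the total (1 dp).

South, total 1252.8 mi

Total weighted distance at each candidate:
  North (16, 0): total = 1632.9
  South (17, 7): total = 1252.8
  East (3, 9): total = 1361.4
Minimum is at South with total 1252.8 mi.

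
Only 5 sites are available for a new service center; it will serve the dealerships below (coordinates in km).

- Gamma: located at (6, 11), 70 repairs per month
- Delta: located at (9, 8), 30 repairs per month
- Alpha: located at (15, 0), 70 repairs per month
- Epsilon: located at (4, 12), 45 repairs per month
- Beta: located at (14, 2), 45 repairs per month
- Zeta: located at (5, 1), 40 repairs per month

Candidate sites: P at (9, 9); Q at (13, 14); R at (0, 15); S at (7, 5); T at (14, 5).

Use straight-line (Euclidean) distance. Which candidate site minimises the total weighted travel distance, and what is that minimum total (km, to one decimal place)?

Total weighted distance at each candidate:
  P (9, 9): total = 2046.8
  Q (13, 14): total = 3306.7
  R (0, 15): total = 4011.1
  S (7, 5): total = 2058.6
  T (14, 5): total = 2310.1
Minimum is at P with total 2046.8 km.

P, total 2046.8 km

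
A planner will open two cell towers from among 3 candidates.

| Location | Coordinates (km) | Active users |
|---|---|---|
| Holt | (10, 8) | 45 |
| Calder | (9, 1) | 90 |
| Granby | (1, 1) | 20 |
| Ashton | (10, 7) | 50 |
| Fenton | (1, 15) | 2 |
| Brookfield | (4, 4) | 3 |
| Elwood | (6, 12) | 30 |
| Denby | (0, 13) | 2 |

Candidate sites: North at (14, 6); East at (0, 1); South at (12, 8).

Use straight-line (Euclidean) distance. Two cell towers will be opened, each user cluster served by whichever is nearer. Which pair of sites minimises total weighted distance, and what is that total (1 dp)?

{East, South}, total 1188.6

Evaluate every pair (each demand assigned to the nearer of the two):
  {East, South}: total = 1188.6
  {North, South}: total = 1394.2
  {North, East}: total = 1430.9
Best pair: {East, South} with total 1188.6.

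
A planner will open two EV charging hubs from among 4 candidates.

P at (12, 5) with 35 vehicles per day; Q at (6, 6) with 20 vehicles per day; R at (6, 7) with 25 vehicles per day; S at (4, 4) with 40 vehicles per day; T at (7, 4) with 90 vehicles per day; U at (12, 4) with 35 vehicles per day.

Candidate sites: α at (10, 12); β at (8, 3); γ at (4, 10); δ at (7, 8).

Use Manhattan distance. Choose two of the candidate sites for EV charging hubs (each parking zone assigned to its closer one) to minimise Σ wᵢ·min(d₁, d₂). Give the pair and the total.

Evaluate every pair (each demand assigned to the nearer of the two):
  {β, δ}: total = 875
  {β, γ}: total = 990
  {α, β}: total = 1015
  {γ, δ}: total = 1305
  {α, δ}: total = 1345
  {α, γ}: total = 1960
Best pair: {β, δ} with total 875.

{β, δ}, total 875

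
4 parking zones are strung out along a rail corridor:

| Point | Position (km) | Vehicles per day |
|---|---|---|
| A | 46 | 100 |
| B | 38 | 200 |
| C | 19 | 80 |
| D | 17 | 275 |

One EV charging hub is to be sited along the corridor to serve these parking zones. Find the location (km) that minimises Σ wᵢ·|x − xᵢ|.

x = 19

For a sum of weighted absolute distances on a line, the optimum is the weighted median (not the mean). Total weight W = 655; half-weight = 327.5.
Sort by position and accumulate weight:
  km 17 (D, w=275) → cum 275
  km 19 (C, w=80) → cum 355  ≥ 327.5 → median here
  km 38 (B, w=200) → cum 555
  km 46 (A, w=100) → cum 655
Optimal location: km 19.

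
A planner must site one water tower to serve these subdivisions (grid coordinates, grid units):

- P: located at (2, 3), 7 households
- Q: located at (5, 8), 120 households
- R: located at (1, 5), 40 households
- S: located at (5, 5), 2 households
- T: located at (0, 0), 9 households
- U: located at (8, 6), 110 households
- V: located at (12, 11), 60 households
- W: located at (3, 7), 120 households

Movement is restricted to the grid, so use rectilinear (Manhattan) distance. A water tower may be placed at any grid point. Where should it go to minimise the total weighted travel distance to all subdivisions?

(5, 7)

Manhattan distance separates: Σwᵢ(|x−xᵢ|+|y−yᵢ|) = Σwᵢ|x−xᵢ| + Σwᵢ|y−yᵢ|, so x and y are optimised independently as 1-D weighted medians.
Total weight W = 468; half = 234.
x-coordinate, sorted with cumulative weight:
  x=0 (T, w=9) cum 9
  x=1 (R, w=40) cum 49
  x=2 (P, w=7) cum 56
  x=3 (W, w=120) cum 176
  x=5 (Q, w=120) cum 296  ← median
  x=5 (S, w=2) cum 298
  x=8 (U, w=110) cum 408
  x=12 (V, w=60) cum 468
⇒ x* = 5
y-coordinate, sorted with cumulative weight:
  y=0 (T, w=9) cum 9
  y=3 (P, w=7) cum 16
  y=5 (R, w=40) cum 56
  y=5 (S, w=2) cum 58
  y=6 (U, w=110) cum 168
  y=7 (W, w=120) cum 288  ← median
  y=8 (Q, w=120) cum 408
  y=11 (V, w=60) cum 468
⇒ y* = 7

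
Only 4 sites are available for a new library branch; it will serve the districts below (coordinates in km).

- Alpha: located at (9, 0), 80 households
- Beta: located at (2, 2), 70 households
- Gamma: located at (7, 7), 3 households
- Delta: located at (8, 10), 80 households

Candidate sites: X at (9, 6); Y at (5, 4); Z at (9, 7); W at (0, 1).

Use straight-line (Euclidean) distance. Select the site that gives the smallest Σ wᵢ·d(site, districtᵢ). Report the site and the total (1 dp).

Total weighted distance at each candidate:
  X (9, 6): total = 1380.9
  Y (5, 4): total = 1252.4
  Z (9, 7): total = 1421.1
  W (0, 1): total = 1871.9
Minimum is at Y with total 1252.4 km.

Y, total 1252.4 km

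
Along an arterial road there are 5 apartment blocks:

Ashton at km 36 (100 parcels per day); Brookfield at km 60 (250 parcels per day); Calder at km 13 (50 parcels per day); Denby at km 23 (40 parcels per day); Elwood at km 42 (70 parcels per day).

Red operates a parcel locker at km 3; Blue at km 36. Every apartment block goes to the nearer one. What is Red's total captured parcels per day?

50

The indifferent point is the midpoint (3+36)/2 = 19.5; apartment blocks left of it (closer to Red at 3) go to Red, those right go to Blue.
  Calder at 13 (w=50) → Red
  Denby at 23 (w=40) → Blue
  Ashton at 36 (w=100) → Blue
  Elwood at 42 (w=70) → Blue
  Brookfield at 60 (w=250) → Blue
Red captures 50; Blue captures 460.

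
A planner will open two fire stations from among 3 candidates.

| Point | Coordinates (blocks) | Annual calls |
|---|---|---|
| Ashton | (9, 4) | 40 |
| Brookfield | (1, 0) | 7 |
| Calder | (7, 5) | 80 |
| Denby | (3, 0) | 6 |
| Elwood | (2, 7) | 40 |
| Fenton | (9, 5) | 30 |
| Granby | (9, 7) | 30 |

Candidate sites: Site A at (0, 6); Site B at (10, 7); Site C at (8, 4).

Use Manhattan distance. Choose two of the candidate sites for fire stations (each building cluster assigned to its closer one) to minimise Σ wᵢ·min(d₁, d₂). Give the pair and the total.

{Site A, Site C}, total 603

Evaluate every pair (each demand assigned to the nearer of the two):
  {Site A, Site C}: total = 603
  {Site B, Site C}: total = 741
  {Site A, Site B}: total = 903
Best pair: {Site A, Site C} with total 603.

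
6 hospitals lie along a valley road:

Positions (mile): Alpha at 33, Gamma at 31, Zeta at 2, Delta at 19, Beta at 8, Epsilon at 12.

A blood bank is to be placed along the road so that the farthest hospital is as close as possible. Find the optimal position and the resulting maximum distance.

The 1-center on a line is the midpoint of the two extreme points: leftmost at 2, rightmost at 33.
Optimal location = (2 + 33)/2 = 17.5; maximum distance = (33 − 2)/2 = 15.5.

location 17.5, max distance 15.5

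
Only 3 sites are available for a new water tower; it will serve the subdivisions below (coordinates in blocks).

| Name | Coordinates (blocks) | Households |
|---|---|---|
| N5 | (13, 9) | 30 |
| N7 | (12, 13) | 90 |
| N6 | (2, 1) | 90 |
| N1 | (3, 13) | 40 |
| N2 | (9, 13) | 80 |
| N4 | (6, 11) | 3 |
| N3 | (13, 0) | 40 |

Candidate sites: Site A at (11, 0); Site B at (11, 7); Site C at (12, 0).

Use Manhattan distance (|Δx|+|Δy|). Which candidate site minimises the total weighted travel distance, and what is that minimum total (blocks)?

Site B, total 3687 blocks

Total weighted distance at each candidate:
  Site A (11, 0): total = 4658
  Site B (11, 7): total = 3687
  Site C (12, 0): total = 4711
Minimum is at Site B with total 3687 blocks.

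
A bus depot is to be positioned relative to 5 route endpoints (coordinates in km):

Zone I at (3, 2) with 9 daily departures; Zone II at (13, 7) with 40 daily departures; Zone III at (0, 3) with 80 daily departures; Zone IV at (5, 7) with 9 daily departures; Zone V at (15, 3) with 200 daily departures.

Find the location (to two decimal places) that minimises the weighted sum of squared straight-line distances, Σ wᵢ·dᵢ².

(10.63, 3.55)

The minimiser of Σwᵢ‖p−pᵢ‖² is the weighted centroid p* = (Σwᵢpᵢ)/(Σwᵢ).
Σwᵢ = 338.
Σwᵢxᵢ = 9·3 + 40·13 + 80·0 + 9·5 + 200·15 = 3592.
Σwᵢyᵢ = 9·2 + 40·7 + 80·3 + 9·7 + 200·3 = 1201.
x* = 3592/338 = 10.63, y* = 1201/338 = 3.55.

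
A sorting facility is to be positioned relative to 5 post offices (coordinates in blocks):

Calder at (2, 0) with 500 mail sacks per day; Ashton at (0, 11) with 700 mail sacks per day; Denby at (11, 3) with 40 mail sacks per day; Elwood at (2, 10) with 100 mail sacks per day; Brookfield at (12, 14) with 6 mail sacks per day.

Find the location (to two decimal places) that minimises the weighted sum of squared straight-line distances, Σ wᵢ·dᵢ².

The minimiser of Σwᵢ‖p−pᵢ‖² is the weighted centroid p* = (Σwᵢpᵢ)/(Σwᵢ).
Σwᵢ = 1346.
Σwᵢxᵢ = 500·2 + 700·0 + 40·11 + 100·2 + 6·12 = 1712.
Σwᵢyᵢ = 500·0 + 700·11 + 40·3 + 100·10 + 6·14 = 8904.
x* = 1712/1346 = 1.27, y* = 8904/1346 = 6.62.

(1.27, 6.62)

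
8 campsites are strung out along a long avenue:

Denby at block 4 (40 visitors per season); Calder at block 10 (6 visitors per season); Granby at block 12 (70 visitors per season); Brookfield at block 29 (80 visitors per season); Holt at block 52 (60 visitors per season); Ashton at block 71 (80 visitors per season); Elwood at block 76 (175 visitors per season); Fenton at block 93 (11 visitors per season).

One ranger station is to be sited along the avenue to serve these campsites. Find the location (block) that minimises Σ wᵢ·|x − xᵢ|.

For a sum of weighted absolute distances on a line, the optimum is the weighted median (not the mean). Total weight W = 522; half-weight = 261.
Sort by position and accumulate weight:
  block 4 (Denby, w=40) → cum 40
  block 10 (Calder, w=6) → cum 46
  block 12 (Granby, w=70) → cum 116
  block 29 (Brookfield, w=80) → cum 196
  block 52 (Holt, w=60) → cum 256
  block 71 (Ashton, w=80) → cum 336  ≥ 261 → median here
  block 76 (Elwood, w=175) → cum 511
  block 93 (Fenton, w=11) → cum 522
Optimal location: block 71.

x = 71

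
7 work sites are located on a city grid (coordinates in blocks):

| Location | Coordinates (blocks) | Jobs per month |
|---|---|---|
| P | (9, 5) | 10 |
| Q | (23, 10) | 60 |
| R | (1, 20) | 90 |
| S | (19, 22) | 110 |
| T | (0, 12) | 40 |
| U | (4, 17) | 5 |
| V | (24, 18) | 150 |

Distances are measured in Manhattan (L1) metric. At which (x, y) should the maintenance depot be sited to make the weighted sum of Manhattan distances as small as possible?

Manhattan distance separates: Σwᵢ(|x−xᵢ|+|y−yᵢ|) = Σwᵢ|x−xᵢ| + Σwᵢ|y−yᵢ|, so x and y are optimised independently as 1-D weighted medians.
Total weight W = 465; half = 232.5.
x-coordinate, sorted with cumulative weight:
  x=0 (T, w=40) cum 40
  x=1 (R, w=90) cum 130
  x=4 (U, w=5) cum 135
  x=9 (P, w=10) cum 145
  x=19 (S, w=110) cum 255  ← median
  x=23 (Q, w=60) cum 315
  x=24 (V, w=150) cum 465
⇒ x* = 19
y-coordinate, sorted with cumulative weight:
  y=5 (P, w=10) cum 10
  y=10 (Q, w=60) cum 70
  y=12 (T, w=40) cum 110
  y=17 (U, w=5) cum 115
  y=18 (V, w=150) cum 265  ← median
  y=20 (R, w=90) cum 355
  y=22 (S, w=110) cum 465
⇒ y* = 18

(19, 18)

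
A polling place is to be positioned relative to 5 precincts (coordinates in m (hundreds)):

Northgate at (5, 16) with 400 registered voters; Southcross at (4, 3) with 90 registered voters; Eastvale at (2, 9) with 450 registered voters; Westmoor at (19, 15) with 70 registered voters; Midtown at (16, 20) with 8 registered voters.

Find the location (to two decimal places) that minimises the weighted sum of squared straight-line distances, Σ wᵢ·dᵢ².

The minimiser of Σwᵢ‖p−pᵢ‖² is the weighted centroid p* = (Σwᵢpᵢ)/(Σwᵢ).
Σwᵢ = 1018.
Σwᵢxᵢ = 400·5 + 90·4 + 450·2 + 70·19 + 8·16 = 4718.
Σwᵢyᵢ = 400·16 + 90·3 + 450·9 + 70·15 + 8·20 = 11930.
x* = 4718/1018 = 4.63, y* = 11930/1018 = 11.72.

(4.63, 11.72)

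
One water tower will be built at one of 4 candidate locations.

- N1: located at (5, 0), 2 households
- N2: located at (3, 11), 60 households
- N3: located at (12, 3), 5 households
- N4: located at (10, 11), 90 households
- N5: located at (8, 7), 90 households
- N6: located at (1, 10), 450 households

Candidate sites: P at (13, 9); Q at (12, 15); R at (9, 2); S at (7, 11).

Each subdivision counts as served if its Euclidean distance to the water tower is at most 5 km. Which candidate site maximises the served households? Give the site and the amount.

Coverage radius r = 5 km; a point is covered iff (Δx)²+(Δy)² ≤ 5² = 25.
  P (13, 9): covers {N4} → 90
  Q (12, 15): covers {N4} → 90
  R (9, 2): covers {N1, N3} → 7
  S (7, 11): covers {N2, N4, N5} → 240
Maximum coverage at S: 240 households.

S, covering 240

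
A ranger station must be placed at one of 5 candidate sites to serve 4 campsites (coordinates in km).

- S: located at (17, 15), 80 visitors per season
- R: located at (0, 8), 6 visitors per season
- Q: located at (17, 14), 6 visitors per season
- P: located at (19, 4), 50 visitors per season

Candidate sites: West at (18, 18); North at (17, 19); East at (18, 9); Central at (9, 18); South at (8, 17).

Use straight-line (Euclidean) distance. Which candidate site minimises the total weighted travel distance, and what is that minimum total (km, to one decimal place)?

East, total 880.3 km

Total weighted distance at each candidate:
  West (18, 18): total = 1103.1
  North (17, 19): total = 1228.1
  East (18, 9): total = 880.3
  Central (9, 18): total = 1678.1
  South (8, 17): total = 1718.2
Minimum is at East with total 880.3 km.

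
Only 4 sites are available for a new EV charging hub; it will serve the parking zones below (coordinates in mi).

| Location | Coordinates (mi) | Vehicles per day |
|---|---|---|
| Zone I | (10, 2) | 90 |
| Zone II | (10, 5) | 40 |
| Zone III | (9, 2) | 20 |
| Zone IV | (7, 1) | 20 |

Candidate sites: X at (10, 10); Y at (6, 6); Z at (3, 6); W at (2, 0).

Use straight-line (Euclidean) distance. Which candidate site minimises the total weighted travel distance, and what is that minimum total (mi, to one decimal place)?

Total weighted distance at each candidate:
  X (10, 10): total = 1271.0
  Y (6, 6): total = 876.0
  Z (3, 6): total = 1280.7
  W (2, 0): total = 1367.1
Minimum is at Y with total 876.0 mi.

Y, total 876.0 mi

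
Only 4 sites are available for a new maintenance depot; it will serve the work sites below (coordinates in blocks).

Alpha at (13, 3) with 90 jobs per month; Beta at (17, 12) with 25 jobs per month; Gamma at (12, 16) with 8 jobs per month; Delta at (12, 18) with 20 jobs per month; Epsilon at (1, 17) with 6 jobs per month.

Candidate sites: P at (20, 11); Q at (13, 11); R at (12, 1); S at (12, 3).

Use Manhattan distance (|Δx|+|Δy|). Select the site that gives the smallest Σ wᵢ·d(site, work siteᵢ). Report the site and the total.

S, total 994 blocks

Total weighted distance at each candidate:
  P (20, 11): total = 2004
  Q (13, 11): total = 1161
  R (12, 1): total = 1292
  S (12, 3): total = 994
Minimum is at S with total 994 blocks.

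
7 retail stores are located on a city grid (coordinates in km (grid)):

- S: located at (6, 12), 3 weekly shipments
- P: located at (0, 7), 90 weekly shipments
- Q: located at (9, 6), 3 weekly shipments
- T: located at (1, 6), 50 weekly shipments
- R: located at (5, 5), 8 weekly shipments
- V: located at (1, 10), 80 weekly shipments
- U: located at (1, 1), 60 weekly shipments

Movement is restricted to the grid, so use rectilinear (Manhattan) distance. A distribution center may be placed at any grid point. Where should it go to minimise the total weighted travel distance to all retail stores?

(1, 7)

Manhattan distance separates: Σwᵢ(|x−xᵢ|+|y−yᵢ|) = Σwᵢ|x−xᵢ| + Σwᵢ|y−yᵢ|, so x and y are optimised independently as 1-D weighted medians.
Total weight W = 294; half = 147.
x-coordinate, sorted with cumulative weight:
  x=0 (P, w=90) cum 90
  x=1 (T, w=50) cum 140
  x=1 (V, w=80) cum 220  ← median
  x=1 (U, w=60) cum 280
  x=5 (R, w=8) cum 288
  x=6 (S, w=3) cum 291
  x=9 (Q, w=3) cum 294
⇒ x* = 1
y-coordinate, sorted with cumulative weight:
  y=1 (U, w=60) cum 60
  y=5 (R, w=8) cum 68
  y=6 (Q, w=3) cum 71
  y=6 (T, w=50) cum 121
  y=7 (P, w=90) cum 211  ← median
  y=10 (V, w=80) cum 291
  y=12 (S, w=3) cum 294
⇒ y* = 7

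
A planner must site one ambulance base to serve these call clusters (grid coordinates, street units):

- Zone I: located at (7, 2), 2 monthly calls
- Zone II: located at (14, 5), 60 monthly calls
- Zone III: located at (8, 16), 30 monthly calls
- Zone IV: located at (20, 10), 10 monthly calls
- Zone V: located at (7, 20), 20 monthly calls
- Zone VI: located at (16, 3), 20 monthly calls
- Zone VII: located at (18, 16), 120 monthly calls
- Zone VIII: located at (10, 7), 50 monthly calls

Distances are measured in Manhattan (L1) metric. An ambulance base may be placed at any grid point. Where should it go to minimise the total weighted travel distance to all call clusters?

Manhattan distance separates: Σwᵢ(|x−xᵢ|+|y−yᵢ|) = Σwᵢ|x−xᵢ| + Σwᵢ|y−yᵢ|, so x and y are optimised independently as 1-D weighted medians.
Total weight W = 312; half = 156.
x-coordinate, sorted with cumulative weight:
  x=7 (Zone I, w=2) cum 2
  x=7 (Zone V, w=20) cum 22
  x=8 (Zone III, w=30) cum 52
  x=10 (Zone VIII, w=50) cum 102
  x=14 (Zone II, w=60) cum 162  ← median
  x=16 (Zone VI, w=20) cum 182
  x=18 (Zone VII, w=120) cum 302
  x=20 (Zone IV, w=10) cum 312
⇒ x* = 14
y-coordinate, sorted with cumulative weight:
  y=2 (Zone I, w=2) cum 2
  y=3 (Zone VI, w=20) cum 22
  y=5 (Zone II, w=60) cum 82
  y=7 (Zone VIII, w=50) cum 132
  y=10 (Zone IV, w=10) cum 142
  y=16 (Zone III, w=30) cum 172  ← median
  y=16 (Zone VII, w=120) cum 292
  y=20 (Zone V, w=20) cum 312
⇒ y* = 16

(14, 16)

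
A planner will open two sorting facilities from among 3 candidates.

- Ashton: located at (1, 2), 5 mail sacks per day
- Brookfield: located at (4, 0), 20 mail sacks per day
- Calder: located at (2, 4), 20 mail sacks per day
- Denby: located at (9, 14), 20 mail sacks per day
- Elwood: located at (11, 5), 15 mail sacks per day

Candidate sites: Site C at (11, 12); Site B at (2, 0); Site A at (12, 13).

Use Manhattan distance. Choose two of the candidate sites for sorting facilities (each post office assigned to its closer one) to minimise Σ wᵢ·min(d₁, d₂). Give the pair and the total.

{Site C, Site B}, total 320

Evaluate every pair (each demand assigned to the nearer of the two):
  {Site C, Site B}: total = 320
  {Site B, Site A}: total = 350
  {Site C, Site A}: total = 1005
Best pair: {Site C, Site B} with total 320.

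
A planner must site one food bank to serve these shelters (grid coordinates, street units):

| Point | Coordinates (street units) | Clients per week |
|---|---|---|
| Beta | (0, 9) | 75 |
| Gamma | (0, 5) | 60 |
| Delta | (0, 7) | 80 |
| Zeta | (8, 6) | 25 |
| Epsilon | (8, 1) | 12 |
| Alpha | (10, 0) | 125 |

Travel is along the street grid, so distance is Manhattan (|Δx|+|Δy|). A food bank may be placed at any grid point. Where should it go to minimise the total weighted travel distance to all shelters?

Manhattan distance separates: Σwᵢ(|x−xᵢ|+|y−yᵢ|) = Σwᵢ|x−xᵢ| + Σwᵢ|y−yᵢ|, so x and y are optimised independently as 1-D weighted medians.
Total weight W = 377; half = 188.5.
x-coordinate, sorted with cumulative weight:
  x=0 (Beta, w=75) cum 75
  x=0 (Gamma, w=60) cum 135
  x=0 (Delta, w=80) cum 215  ← median
  x=8 (Zeta, w=25) cum 240
  x=8 (Epsilon, w=12) cum 252
  x=10 (Alpha, w=125) cum 377
⇒ x* = 0
y-coordinate, sorted with cumulative weight:
  y=0 (Alpha, w=125) cum 125
  y=1 (Epsilon, w=12) cum 137
  y=5 (Gamma, w=60) cum 197  ← median
  y=6 (Zeta, w=25) cum 222
  y=7 (Delta, w=80) cum 302
  y=9 (Beta, w=75) cum 377
⇒ y* = 5

(0, 5)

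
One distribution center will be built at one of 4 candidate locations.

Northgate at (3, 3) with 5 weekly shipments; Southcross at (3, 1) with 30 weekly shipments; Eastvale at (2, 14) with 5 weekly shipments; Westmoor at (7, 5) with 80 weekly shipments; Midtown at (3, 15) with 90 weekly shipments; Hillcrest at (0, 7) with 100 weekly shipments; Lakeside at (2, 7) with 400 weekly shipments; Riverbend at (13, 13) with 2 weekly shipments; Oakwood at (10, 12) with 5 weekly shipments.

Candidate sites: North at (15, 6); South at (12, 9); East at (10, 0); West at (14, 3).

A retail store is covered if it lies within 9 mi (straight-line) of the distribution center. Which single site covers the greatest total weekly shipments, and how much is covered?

Coverage radius r = 9 mi; a point is covered iff (Δx)²+(Δy)² ≤ 9² = 81.
  North (15, 6): covers {Westmoor, Riverbend, Oakwood} → 87
  South (12, 9): covers {Westmoor, Riverbend, Oakwood} → 87
  East (10, 0): covers {Northgate, Southcross, Westmoor} → 115
  West (14, 3): covers {Westmoor} → 80
Maximum coverage at East: 115 weekly shipments.

East, covering 115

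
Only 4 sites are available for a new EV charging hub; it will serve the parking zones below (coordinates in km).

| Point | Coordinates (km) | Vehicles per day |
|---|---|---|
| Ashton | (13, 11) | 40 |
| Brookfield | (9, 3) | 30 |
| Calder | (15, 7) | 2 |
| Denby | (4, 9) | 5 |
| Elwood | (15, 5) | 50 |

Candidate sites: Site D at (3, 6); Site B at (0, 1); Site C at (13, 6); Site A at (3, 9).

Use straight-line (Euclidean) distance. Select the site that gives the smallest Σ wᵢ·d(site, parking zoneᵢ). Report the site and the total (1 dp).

Site C, total 513.7 km

Total weighted distance at each candidate:
  Site D (3, 6): total = 1290.4
  Site B (0, 1): total = 1785.9
  Site C (13, 6): total = 513.7
  Site A (3, 9): total = 1324.3
Minimum is at Site C with total 513.7 km.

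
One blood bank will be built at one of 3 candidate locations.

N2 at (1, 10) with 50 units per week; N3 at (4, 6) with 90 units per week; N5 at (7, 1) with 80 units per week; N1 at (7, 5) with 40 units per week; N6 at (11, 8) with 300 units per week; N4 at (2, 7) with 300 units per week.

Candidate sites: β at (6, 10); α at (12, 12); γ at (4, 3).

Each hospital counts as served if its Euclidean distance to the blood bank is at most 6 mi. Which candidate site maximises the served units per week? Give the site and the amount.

Coverage radius r = 6 mi; a point is covered iff (Δx)²+(Δy)² ≤ 6² = 36.
  β (6, 10): covers {N2, N3, N1, N6, N4} → 780
  α (12, 12): covers {N6} → 300
  γ (4, 3): covers {N3, N5, N1, N4} → 510
Maximum coverage at β: 780 units per week.

β, covering 780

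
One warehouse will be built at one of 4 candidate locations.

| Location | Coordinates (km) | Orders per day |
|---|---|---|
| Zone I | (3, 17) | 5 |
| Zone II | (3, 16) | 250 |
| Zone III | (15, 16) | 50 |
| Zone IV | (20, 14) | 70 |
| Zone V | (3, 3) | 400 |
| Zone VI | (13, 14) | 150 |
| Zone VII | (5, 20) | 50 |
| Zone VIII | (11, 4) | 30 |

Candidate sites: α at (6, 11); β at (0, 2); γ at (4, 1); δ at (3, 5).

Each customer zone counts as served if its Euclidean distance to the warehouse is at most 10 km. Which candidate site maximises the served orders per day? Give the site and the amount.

Coverage radius r = 10 km; a point is covered iff (Δx)²+(Δy)² ≤ 10² = 100.
  α (6, 11): covers {Zone I, Zone II, Zone V, Zone VI, Zone VII, Zone VIII} → 885
  β (0, 2): covers {Zone V} → 400
  γ (4, 1): covers {Zone V, Zone VIII} → 430
  δ (3, 5): covers {Zone V, Zone VIII} → 430
Maximum coverage at α: 885 orders per day.

α, covering 885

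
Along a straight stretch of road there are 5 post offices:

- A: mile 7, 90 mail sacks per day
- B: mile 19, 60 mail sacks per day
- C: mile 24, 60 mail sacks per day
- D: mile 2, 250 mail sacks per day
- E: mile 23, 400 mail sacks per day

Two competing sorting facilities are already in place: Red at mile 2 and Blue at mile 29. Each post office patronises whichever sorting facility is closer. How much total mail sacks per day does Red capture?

340

The indifferent point is the midpoint (2+29)/2 = 15.5; post offices left of it (closer to Red at 2) go to Red, those right go to Blue.
  D at 2 (w=250) → Red
  A at 7 (w=90) → Red
  B at 19 (w=60) → Blue
  E at 23 (w=400) → Blue
  C at 24 (w=60) → Blue
Red captures 340; Blue captures 520.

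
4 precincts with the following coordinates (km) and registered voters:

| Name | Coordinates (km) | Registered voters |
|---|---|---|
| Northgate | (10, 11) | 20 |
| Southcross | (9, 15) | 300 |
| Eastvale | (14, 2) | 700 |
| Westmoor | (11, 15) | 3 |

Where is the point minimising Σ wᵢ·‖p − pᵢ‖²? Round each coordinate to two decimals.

The minimiser of Σwᵢ‖p−pᵢ‖² is the weighted centroid p* = (Σwᵢpᵢ)/(Σwᵢ).
Σwᵢ = 1023.
Σwᵢxᵢ = 20·10 + 300·9 + 700·14 + 3·11 = 12733.
Σwᵢyᵢ = 20·11 + 300·15 + 700·2 + 3·15 = 6165.
x* = 12733/1023 = 12.45, y* = 6165/1023 = 6.03.

(12.45, 6.03)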